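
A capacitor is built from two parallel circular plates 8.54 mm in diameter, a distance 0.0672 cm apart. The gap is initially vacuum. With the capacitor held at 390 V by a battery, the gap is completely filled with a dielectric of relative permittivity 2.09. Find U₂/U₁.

Battery connected ⇒ V is held fixed.
C₂ = 2.09 C₁ and U = ½CV², so U₂/U₁ = C₂/C₁ = 2.09.

2.09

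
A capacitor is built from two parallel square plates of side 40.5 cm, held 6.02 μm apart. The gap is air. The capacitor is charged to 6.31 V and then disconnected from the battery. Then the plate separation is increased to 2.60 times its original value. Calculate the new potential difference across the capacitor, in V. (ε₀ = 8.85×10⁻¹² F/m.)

V ≈ 16.4 V

A = (40.5 cm)² = 0.164 m².
Initially C₁ = ε₀A/d = 8.85×10⁻¹² × 0.164 / 6.02×10⁻⁶ = 2.41×10⁻⁷ F.
V₁ = 6.31 V.
Isolated ⇒ Q is held fixed. C₂ = 0.385 C₁ and V = Q/C, so V₂/V₁ = C₁/C₂ = 2.60.
V₂ = 2.60 × 6.31 = 16.4 V.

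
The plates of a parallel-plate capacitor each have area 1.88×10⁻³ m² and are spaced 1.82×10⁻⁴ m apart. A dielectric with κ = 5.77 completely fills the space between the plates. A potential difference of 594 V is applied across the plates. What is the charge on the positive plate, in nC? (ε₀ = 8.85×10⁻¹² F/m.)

C = κε₀A/d = 5.77 × 8.85×10⁻¹² × 1.88×10⁻³ / 1.82×10⁻⁴ = 5.27×10⁻¹⁰ F.
Q = CV = 5.27×10⁻¹⁰ × 594 = 3.13×10⁻⁷ C.

313 nC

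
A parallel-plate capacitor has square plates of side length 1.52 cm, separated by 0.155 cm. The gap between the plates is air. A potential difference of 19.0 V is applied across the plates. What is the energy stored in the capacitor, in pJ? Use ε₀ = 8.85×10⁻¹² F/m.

A = (1.52 cm)² = 2.31×10⁻⁴ m².
C = ε₀A/d = 8.85×10⁻¹² × 2.31×10⁻⁴ / 1.55×10⁻³ = 1.32×10⁻¹² F.
U = ½CV² = ½ × 1.32×10⁻¹² × (19.0)² = 2.38×10⁻¹⁰ J.

U ≈ 238 pJ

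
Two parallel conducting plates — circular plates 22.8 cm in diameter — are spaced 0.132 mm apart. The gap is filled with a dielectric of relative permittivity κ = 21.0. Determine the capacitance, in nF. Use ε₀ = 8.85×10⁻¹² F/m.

57.5 nF

A = π(22.8/2 cm)² = 4.08×10⁻² m².
C = κε₀A/d = 21.0 × 8.85×10⁻¹² × 4.08×10⁻² / 1.32×10⁻⁴ = 5.75×10⁻⁸ F.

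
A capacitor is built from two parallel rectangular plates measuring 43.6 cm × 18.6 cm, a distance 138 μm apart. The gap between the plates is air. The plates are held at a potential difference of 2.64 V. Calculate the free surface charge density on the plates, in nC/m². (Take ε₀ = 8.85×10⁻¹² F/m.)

169 nC/m²

A = 43.6 × 18.6 cm² = 8.11×10⁻² m².
C = ε₀A/d = 8.85×10⁻¹² × 8.11×10⁻² / 1.38×10⁻⁴ = 5.20×10⁻⁹ F.
σ = Q/A = CV/A = 5.20×10⁻⁹ × 2.64 / 8.11×10⁻² = 1.69×10⁻⁷ C/m².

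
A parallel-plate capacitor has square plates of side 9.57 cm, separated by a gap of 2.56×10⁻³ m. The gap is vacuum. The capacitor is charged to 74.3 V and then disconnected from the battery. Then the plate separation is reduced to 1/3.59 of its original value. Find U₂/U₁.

U₂/U₁ ≈ 0.279

Isolated ⇒ Q is held fixed.
C₂ = 3.59 C₁ and U = Q²/(2C), so U₂/U₁ = C₁/C₂ = 0.279.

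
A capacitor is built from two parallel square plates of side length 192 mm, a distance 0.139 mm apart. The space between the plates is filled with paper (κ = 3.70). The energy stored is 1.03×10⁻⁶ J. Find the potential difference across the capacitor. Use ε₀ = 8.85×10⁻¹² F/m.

A = (192 mm)² = 3.69×10⁻² m².
C = κε₀A/d = 3.70 × 8.85×10⁻¹² × 3.69×10⁻² / 1.39×10⁻⁴ = 8.68×10⁻⁹ F.
V = √(2U/C) = √(2 × 1.03×10⁻⁶ / 8.68×10⁻⁹) = 15.4 V.

15.4 V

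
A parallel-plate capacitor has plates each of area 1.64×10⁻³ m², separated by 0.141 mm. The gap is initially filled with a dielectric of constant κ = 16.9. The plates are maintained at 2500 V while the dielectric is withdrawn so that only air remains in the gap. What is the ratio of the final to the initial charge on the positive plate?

Battery connected ⇒ V is held fixed.
C₂ = 0.0592 C₁ and Q = CV, so Q₂/Q₁ = C₂/C₁ = 0.0592.

0.0592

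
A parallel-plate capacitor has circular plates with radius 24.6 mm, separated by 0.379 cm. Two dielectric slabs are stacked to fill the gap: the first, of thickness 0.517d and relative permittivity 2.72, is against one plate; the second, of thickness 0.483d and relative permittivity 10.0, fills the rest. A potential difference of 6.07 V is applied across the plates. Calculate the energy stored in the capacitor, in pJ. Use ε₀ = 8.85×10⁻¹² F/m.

A = π(24.6 mm)² = 1.90×10⁻³ m².
Stacked slabs ⇒ two capacitors in series, each with the full plate area.
C₁ = κ₁ε₀A/d₁ = 2.72 × 8.85×10⁻¹² × 1.90×10⁻³ / 1.96×10⁻³ = 2.34×10⁻¹¹ F.
C₂ = κ₂ε₀A/d₂ = 10.0 × 8.85×10⁻¹² × 1.90×10⁻³ / 1.83×10⁻³ = 9.19×10⁻¹¹ F.
C = (1/C₁ + 1/C₂)⁻¹ = 1.86×10⁻¹¹ F.
U = ½CV² = ½ × 1.86×10⁻¹¹ × (6.07)² = 3.43×10⁻¹⁰ J.

343 pJ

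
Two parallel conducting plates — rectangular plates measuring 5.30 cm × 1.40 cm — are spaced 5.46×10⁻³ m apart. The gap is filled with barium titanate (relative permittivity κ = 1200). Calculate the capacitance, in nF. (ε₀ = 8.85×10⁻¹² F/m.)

1.44 nF

A = 5.30 × 1.40 cm² = 7.42×10⁻⁴ m².
C = κε₀A/d = 1200 × 8.85×10⁻¹² × 7.42×10⁻⁴ / 5.46×10⁻³ = 1.44×10⁻⁹ F.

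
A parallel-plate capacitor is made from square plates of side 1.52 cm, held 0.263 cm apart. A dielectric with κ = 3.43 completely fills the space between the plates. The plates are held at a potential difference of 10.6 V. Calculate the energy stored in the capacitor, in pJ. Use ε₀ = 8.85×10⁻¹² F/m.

A = (1.52 cm)² = 2.31×10⁻⁴ m².
C = κε₀A/d = 3.43 × 8.85×10⁻¹² × 2.31×10⁻⁴ / 2.63×10⁻³ = 2.67×10⁻¹² F.
U = ½CV² = ½ × 2.67×10⁻¹² × (10.6)² = 1.50×10⁻¹⁰ J.

150 pJ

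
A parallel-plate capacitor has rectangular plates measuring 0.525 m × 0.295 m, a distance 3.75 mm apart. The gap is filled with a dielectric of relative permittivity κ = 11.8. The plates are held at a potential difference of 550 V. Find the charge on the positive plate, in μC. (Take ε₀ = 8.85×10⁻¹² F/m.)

A = 0.525 × 0.295 m² = 0.155 m².
C = κε₀A/d = 11.8 × 8.85×10⁻¹² × 0.155 / 3.75×10⁻³ = 4.31×10⁻⁹ F.
Q = CV = 4.31×10⁻⁹ × 550 = 2.37×10⁻⁶ C.

Q ≈ 2.37 μC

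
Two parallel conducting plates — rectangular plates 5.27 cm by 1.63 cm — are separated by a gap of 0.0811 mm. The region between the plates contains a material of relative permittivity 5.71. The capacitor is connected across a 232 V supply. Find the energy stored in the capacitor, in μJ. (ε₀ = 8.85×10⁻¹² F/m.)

U ≈ 14.4 μJ

A = 5.27 × 1.63 cm² = 8.59×10⁻⁴ m².
C = κε₀A/d = 5.71 × 8.85×10⁻¹² × 8.59×10⁻⁴ / 8.11×10⁻⁵ = 5.35×10⁻¹⁰ F.
U = ½CV² = ½ × 5.35×10⁻¹⁰ × (232)² = 1.44×10⁻⁵ J.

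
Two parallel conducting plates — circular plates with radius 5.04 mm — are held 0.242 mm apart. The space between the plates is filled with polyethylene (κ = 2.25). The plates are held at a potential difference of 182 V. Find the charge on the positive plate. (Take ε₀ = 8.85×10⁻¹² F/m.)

Q ≈ 1.20 nC

A = π(5.04 mm)² = 7.98×10⁻⁵ m².
C = κε₀A/d = 2.25 × 8.85×10⁻¹² × 7.98×10⁻⁵ / 2.42×10⁻⁴ = 6.57×10⁻¹² F.
Q = CV = 6.57×10⁻¹² × 182 = 1.20×10⁻⁹ C.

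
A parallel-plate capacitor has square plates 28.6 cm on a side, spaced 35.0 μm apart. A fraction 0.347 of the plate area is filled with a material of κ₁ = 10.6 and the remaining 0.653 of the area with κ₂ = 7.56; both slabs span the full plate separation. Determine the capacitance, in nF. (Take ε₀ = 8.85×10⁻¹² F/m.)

A = (28.6 cm)² = 8.18×10⁻² m².
Side-by-side slabs ⇒ two capacitors in parallel, each spanning the full gap.
C₁ = κ₁ε₀A₁/d = 10.6 × 8.85×10⁻¹² × 2.84×10⁻² / 3.50×10⁻⁵ = 7.61×10⁻⁸ F.
C₂ = κ₂ε₀A₂/d = 7.56 × 8.85×10⁻¹² × 5.34×10⁻² / 3.50×10⁻⁵ = 1.02×10⁻⁷ F.
C = C₁ + C₂ = 1.78×10⁻⁷ F.

C ≈ 178 nF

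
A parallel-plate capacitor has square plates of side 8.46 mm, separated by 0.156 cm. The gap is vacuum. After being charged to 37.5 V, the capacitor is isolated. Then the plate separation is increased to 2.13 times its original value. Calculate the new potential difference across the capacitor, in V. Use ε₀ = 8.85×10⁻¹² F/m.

A = (8.46 mm)² = 7.16×10⁻⁵ m².
Initially C₁ = ε₀A/d = 8.85×10⁻¹² × 7.16×10⁻⁵ / 1.56×10⁻³ = 4.06×10⁻¹³ F.
V₁ = 37.5 V.
Isolated ⇒ Q is held fixed. C₂ = 0.469 C₁ and V = Q/C, so V₂/V₁ = C₁/C₂ = 2.13.
V₂ = 2.13 × 37.5 = 79.9 V.

V ≈ 79.9 V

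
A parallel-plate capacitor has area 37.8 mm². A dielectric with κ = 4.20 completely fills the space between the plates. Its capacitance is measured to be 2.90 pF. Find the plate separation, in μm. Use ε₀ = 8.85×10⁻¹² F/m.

d ≈ 484 μm

A = 37.8 mm² = 3.78×10⁻⁵ m².
d = κε₀A/C = 4.20 × 8.85×10⁻¹² × 3.78×10⁻⁵ / 2.90×10⁻¹² = 4.84×10⁻⁴ m.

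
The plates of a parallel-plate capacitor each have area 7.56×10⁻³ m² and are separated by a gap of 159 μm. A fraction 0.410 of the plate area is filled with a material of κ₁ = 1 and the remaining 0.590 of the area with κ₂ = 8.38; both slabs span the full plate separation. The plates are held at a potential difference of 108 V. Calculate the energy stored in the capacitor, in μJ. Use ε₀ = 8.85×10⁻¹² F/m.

13.1 μJ

Side-by-side slabs ⇒ two capacitors in parallel, each spanning the full gap.
C₁ = κ₁ε₀A₁/d = 1.00 × 8.85×10⁻¹² × 3.10×10⁻³ / 1.59×10⁻⁴ = 1.73×10⁻¹⁰ F.
C₂ = κ₂ε₀A₂/d = 8.38 × 8.85×10⁻¹² × 4.46×10⁻³ / 1.59×10⁻⁴ = 2.08×10⁻⁹ F.
C = C₁ + C₂ = 2.25×10⁻⁹ F.
U = ½CV² = ½ × 2.25×10⁻⁹ × (108)² = 1.31×10⁻⁵ J.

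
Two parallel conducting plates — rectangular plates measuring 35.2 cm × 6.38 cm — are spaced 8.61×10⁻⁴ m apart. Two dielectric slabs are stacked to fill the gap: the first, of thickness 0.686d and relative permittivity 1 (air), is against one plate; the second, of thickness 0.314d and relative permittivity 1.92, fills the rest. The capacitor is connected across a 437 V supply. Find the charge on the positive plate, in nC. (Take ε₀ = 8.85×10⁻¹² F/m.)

A = 35.2 × 6.38 cm² = 2.25×10⁻² m².
Stacked slabs ⇒ two capacitors in series, each with the full plate area.
C₁ = κ₁ε₀A/d₁ = 1.00 × 8.85×10⁻¹² × 2.25×10⁻² / 5.91×10⁻⁴ = 3.36×10⁻¹⁰ F.
C₂ = κ₂ε₀A/d₂ = 1.92 × 8.85×10⁻¹² × 2.25×10⁻² / 2.70×10⁻⁴ = 1.41×10⁻⁹ F.
C = (1/C₁ + 1/C₂)⁻¹ = 2.72×10⁻¹⁰ F.
Q = CV = 2.72×10⁻¹⁰ × 437 = 1.19×10⁻⁷ C.

119 nC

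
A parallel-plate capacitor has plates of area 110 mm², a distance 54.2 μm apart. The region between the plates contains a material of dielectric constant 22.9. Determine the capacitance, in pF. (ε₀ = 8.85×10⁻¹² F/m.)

A = 110 mm² = 1.10×10⁻⁴ m².
C = κε₀A/d = 22.9 × 8.85×10⁻¹² × 1.10×10⁻⁴ / 5.42×10⁻⁵ = 4.11×10⁻¹⁰ F.

C ≈ 411 pF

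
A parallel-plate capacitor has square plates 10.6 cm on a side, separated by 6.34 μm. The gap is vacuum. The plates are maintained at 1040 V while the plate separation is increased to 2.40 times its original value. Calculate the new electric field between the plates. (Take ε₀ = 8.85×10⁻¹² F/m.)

68.3 MV/m

A = (10.6 cm)² = 1.12×10⁻² m².
Initially C₁ = ε₀A/d = 8.85×10⁻¹² × 1.12×10⁻² / 6.34×10⁻⁶ = 1.57×10⁻⁸ F.
E₁ = 1.64×10⁸ V/m.
Battery connected ⇒ V is held fixed. E = V/d, so E₂/E₁ = d₁/d₂ = 0.417.
E₂ = 0.417 × 1.64×10⁸ = 6.83×10⁷ V/m.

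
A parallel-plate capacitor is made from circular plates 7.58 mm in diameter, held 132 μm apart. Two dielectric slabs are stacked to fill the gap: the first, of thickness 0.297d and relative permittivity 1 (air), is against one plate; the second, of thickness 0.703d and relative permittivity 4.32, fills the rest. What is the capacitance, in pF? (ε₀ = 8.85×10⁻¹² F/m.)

A = π(7.58/2 mm)² = 4.51×10⁻⁵ m².
Stacked slabs ⇒ two capacitors in series, each with the full plate area.
C₁ = κ₁ε₀A/d₁ = 1.00 × 8.85×10⁻¹² × 4.51×10⁻⁵ / 3.92×10⁻⁵ = 1.02×10⁻¹¹ F.
C₂ = κ₂ε₀A/d₂ = 4.32 × 8.85×10⁻¹² × 4.51×10⁻⁵ / 9.28×10⁻⁵ = 1.86×10⁻¹¹ F.
C = (1/C₁ + 1/C₂)⁻¹ = 6.58×10⁻¹² F.

C ≈ 6.58 pF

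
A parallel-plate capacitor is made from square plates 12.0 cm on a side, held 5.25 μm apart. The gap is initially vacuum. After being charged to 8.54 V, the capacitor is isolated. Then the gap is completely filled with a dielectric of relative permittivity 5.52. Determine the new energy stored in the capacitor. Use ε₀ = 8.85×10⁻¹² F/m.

A = (12.0 cm)² = 1.44×10⁻² m².
Initially C₁ = ε₀A/d = 8.85×10⁻¹² × 1.44×10⁻² / 5.25×10⁻⁶ = 2.43×10⁻⁸ F.
U₁ = 8.85×10⁻⁷ J.
Isolated ⇒ Q is held fixed. C₂ = 5.52 C₁ and U = Q²/(2C), so U₂/U₁ = C₁/C₂ = 0.181.
U₂ = 0.181 × 8.85×10⁻⁷ = 1.60×10⁻⁷ J.

U ≈ 160 nJ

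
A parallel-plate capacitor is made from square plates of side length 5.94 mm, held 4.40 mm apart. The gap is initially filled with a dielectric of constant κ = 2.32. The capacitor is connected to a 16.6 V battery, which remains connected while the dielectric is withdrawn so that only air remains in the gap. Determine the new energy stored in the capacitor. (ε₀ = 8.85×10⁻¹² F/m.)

9.78 pJ

A = (5.94 mm)² = 3.53×10⁻⁵ m².
Initially C₁ = κε₀A/d = 2.32 × 8.85×10⁻¹² × 3.53×10⁻⁵ / 4.40×10⁻³ = 1.65×10⁻¹³ F.
U₁ = 2.27×10⁻¹¹ J.
Battery connected ⇒ V is held fixed. C₂ = 0.431 C₁ and U = ½CV², so U₂/U₁ = C₂/C₁ = 0.431.
U₂ = 0.431 × 2.27×10⁻¹¹ = 9.78×10⁻¹² J.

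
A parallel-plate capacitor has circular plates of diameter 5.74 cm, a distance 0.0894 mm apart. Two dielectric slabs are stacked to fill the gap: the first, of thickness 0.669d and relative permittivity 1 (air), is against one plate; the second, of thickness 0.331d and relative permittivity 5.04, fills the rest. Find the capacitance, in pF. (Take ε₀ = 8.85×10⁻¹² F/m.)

C ≈ 349 pF

A = π(5.74/2 cm)² = 2.59×10⁻³ m².
Stacked slabs ⇒ two capacitors in series, each with the full plate area.
C₁ = κ₁ε₀A/d₁ = 1.00 × 8.85×10⁻¹² × 2.59×10⁻³ / 5.98×10⁻⁵ = 3.83×10⁻¹⁰ F.
C₂ = κ₂ε₀A/d₂ = 5.04 × 8.85×10⁻¹² × 2.59×10⁻³ / 2.96×10⁻⁵ = 3.90×10⁻⁹ F.
C = (1/C₁ + 1/C₂)⁻¹ = 3.49×10⁻¹⁰ F.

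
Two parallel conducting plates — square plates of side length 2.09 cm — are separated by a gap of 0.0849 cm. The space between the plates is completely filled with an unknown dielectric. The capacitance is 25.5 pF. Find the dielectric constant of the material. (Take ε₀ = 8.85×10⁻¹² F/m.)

A = (2.09 cm)² = 4.37×10⁻⁴ m².
κ = Cd/(ε₀A) = 2.55×10⁻¹¹ × 8.49×10⁻⁴ / (8.85×10⁻¹² × 4.37×10⁻⁴) = 5.60.

5.60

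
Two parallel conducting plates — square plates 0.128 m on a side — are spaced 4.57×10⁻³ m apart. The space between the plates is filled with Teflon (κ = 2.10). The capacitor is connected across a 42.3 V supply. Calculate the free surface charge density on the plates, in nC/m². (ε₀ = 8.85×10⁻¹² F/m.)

A = (0.128 m)² = 1.64×10⁻² m².
C = κε₀A/d = 2.10 × 8.85×10⁻¹² × 1.64×10⁻² / 4.57×10⁻³ = 6.66×10⁻¹¹ F.
σ = Q/A = CV/A = 6.66×10⁻¹¹ × 42.3 / 1.64×10⁻² = 1.72×10⁻⁷ C/m².

172 nC/m²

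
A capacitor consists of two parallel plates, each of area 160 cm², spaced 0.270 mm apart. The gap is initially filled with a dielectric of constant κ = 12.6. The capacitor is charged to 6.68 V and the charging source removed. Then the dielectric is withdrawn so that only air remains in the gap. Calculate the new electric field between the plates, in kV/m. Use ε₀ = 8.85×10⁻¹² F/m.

A = 160 cm² = 1.60×10⁻² m².
Initially C₁ = κε₀A/d = 12.6 × 8.85×10⁻¹² × 1.60×10⁻² / 2.70×10⁻⁴ = 6.61×10⁻⁹ F.
E₁ = 2.47×10⁴ V/m.
Isolated ⇒ Q is held fixed. V₂ = Q/C₂ = V₁/0.0794; E = V/d, so E₂/E₁ = (V₂/V₁)(d₁/d₂) = 12.6.
E₂ = 12.6 × 2.47×10⁴ = 3.12×10⁵ V/m.

312 kV/m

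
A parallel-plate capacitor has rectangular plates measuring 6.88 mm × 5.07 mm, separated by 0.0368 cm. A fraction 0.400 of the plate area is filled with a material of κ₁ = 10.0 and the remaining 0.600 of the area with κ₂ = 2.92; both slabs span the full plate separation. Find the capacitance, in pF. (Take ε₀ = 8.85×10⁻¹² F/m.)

C ≈ 4.83 pF

A = 6.88 × 5.07 mm² = 3.49×10⁻⁵ m².
Side-by-side slabs ⇒ two capacitors in parallel, each spanning the full gap.
C₁ = κ₁ε₀A₁/d = 10.0 × 8.85×10⁻¹² × 1.40×10⁻⁵ / 3.68×10⁻⁴ = 3.36×10⁻¹² F.
C₂ = κ₂ε₀A₂/d = 2.92 × 8.85×10⁻¹² × 2.09×10⁻⁵ / 3.68×10⁻⁴ = 1.47×10⁻¹² F.
C = C₁ + C₂ = 4.83×10⁻¹² F.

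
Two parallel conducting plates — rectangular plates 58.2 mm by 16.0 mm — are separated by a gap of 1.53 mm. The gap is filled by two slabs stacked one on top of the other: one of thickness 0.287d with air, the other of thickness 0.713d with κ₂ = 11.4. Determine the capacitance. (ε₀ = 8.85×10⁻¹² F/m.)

A = 58.2 × 16.0 mm² = 9.31×10⁻⁴ m².
Stacked slabs ⇒ two capacitors in series, each with the full plate area.
C₁ = κ₁ε₀A/d₁ = 1.00 × 8.85×10⁻¹² × 9.31×10⁻⁴ / 4.39×10⁻⁴ = 1.88×10⁻¹¹ F.
C₂ = κ₂ε₀A/d₂ = 11.4 × 8.85×10⁻¹² × 9.31×10⁻⁴ / 1.09×10⁻³ = 8.61×10⁻¹¹ F.
C = (1/C₁ + 1/C₂)⁻¹ = 1.54×10⁻¹¹ F.

C ≈ 15.4 pF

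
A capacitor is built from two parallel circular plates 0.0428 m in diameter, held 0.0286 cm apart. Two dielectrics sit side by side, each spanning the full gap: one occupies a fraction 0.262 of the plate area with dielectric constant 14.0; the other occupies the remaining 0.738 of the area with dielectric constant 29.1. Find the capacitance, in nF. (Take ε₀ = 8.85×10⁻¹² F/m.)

A = π(0.0428/2 m)² = 1.44×10⁻³ m².
Side-by-side slabs ⇒ two capacitors in parallel, each spanning the full gap.
C₁ = κ₁ε₀A₁/d = 14.0 × 8.85×10⁻¹² × 3.77×10⁻⁴ / 2.86×10⁻⁴ = 1.63×10⁻¹⁰ F.
C₂ = κ₂ε₀A₂/d = 29.1 × 8.85×10⁻¹² × 1.06×10⁻³ / 2.86×10⁻⁴ = 9.56×10⁻¹⁰ F.
C = C₁ + C₂ = 1.12×10⁻⁹ F.

C ≈ 1.12 nF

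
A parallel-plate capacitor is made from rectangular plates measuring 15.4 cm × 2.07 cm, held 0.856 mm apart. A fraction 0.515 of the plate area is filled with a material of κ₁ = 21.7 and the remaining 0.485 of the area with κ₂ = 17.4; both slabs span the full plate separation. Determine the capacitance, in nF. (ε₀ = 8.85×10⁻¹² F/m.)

0.646 nF

A = 15.4 × 2.07 cm² = 3.19×10⁻³ m².
Side-by-side slabs ⇒ two capacitors in parallel, each spanning the full gap.
C₁ = κ₁ε₀A₁/d = 21.7 × 8.85×10⁻¹² × 1.64×10⁻³ / 8.56×10⁻⁴ = 3.68×10⁻¹⁰ F.
C₂ = κ₂ε₀A₂/d = 17.4 × 8.85×10⁻¹² × 1.55×10⁻³ / 8.56×10⁻⁴ = 2.78×10⁻¹⁰ F.
C = C₁ + C₂ = 6.46×10⁻¹⁰ F.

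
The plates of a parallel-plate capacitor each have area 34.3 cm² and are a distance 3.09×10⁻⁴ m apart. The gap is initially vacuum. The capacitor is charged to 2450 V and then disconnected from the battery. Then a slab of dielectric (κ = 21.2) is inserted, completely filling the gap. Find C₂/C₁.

C₂/C₁ ≈ 21.2

C = κε₀A/d scales with κ, so C₂/C₁ = κ = 21.2.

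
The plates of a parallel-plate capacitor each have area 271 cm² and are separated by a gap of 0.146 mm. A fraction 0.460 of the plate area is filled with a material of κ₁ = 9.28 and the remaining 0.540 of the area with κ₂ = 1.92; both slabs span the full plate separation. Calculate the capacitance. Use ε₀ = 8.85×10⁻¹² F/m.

8.72 nF

A = 271 cm² = 2.71×10⁻² m².
Side-by-side slabs ⇒ two capacitors in parallel, each spanning the full gap.
C₁ = κ₁ε₀A₁/d = 9.28 × 8.85×10⁻¹² × 1.25×10⁻² / 1.46×10⁻⁴ = 7.01×10⁻⁹ F.
C₂ = κ₂ε₀A₂/d = 1.92 × 8.85×10⁻¹² × 1.46×10⁻² / 1.46×10⁻⁴ = 1.70×10⁻⁹ F.
C = C₁ + C₂ = 8.72×10⁻⁹ F.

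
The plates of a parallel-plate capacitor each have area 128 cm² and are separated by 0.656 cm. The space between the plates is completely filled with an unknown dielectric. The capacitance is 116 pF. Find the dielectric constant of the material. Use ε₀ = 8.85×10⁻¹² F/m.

6.72

A = 128 cm² = 1.28×10⁻² m².
κ = Cd/(ε₀A) = 1.16×10⁻¹⁰ × 6.56×10⁻³ / (8.85×10⁻¹² × 1.28×10⁻²) = 6.72.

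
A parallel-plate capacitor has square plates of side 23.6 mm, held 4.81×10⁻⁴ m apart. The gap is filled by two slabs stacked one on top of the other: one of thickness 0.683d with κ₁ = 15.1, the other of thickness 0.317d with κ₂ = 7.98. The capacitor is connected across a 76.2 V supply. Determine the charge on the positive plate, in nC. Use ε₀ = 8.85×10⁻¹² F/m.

9.19 nC

A = (23.6 mm)² = 5.57×10⁻⁴ m².
Stacked slabs ⇒ two capacitors in series, each with the full plate area.
C₁ = κ₁ε₀A/d₁ = 15.1 × 8.85×10⁻¹² × 5.57×10⁻⁴ / 3.29×10⁻⁴ = 2.27×10⁻¹⁰ F.
C₂ = κ₂ε₀A/d₂ = 7.98 × 8.85×10⁻¹² × 5.57×10⁻⁴ / 1.52×10⁻⁴ = 2.58×10⁻¹⁰ F.
C = (1/C₁ + 1/C₂)⁻¹ = 1.21×10⁻¹⁰ F.
Q = CV = 1.21×10⁻¹⁰ × 76.2 = 9.19×10⁻⁹ C.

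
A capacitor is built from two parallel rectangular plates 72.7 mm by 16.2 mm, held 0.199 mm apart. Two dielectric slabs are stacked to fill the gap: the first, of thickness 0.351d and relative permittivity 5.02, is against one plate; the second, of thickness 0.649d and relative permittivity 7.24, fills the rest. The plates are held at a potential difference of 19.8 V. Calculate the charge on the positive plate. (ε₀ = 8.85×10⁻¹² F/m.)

6.50 nC

A = 72.7 × 16.2 mm² = 1.18×10⁻³ m².
Stacked slabs ⇒ two capacitors in series, each with the full plate area.
C₁ = κ₁ε₀A/d₁ = 5.02 × 8.85×10⁻¹² × 1.18×10⁻³ / 6.98×10⁻⁵ = 7.49×10⁻¹⁰ F.
C₂ = κ₂ε₀A/d₂ = 7.24 × 8.85×10⁻¹² × 1.18×10⁻³ / 1.29×10⁻⁴ = 5.84×10⁻¹⁰ F.
C = (1/C₁ + 1/C₂)⁻¹ = 3.28×10⁻¹⁰ F.
Q = CV = 3.28×10⁻¹⁰ × 19.8 = 6.50×10⁻⁹ C.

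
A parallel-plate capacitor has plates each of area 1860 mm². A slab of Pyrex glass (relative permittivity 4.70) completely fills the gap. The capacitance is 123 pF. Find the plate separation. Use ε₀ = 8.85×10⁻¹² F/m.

0.629 mm

A = 1860 mm² = 1.86×10⁻³ m².
d = κε₀A/C = 4.70 × 8.85×10⁻¹² × 1.86×10⁻³ / 1.23×10⁻¹⁰ = 6.29×10⁻⁴ m.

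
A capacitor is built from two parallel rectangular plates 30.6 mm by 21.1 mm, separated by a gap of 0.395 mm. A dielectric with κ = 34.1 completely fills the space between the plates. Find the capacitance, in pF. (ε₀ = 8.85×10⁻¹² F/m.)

C ≈ 493 pF

A = 30.6 × 21.1 mm² = 6.46×10⁻⁴ m².
C = κε₀A/d = 34.1 × 8.85×10⁻¹² × 6.46×10⁻⁴ / 3.95×10⁻⁴ = 4.93×10⁻¹⁰ F.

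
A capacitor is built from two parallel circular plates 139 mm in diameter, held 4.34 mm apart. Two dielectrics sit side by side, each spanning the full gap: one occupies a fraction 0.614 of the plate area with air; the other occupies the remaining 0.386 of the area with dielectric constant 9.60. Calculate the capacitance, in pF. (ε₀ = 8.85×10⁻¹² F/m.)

A = π(139/2 mm)² = 1.52×10⁻² m².
Side-by-side slabs ⇒ two capacitors in parallel, each spanning the full gap.
C₁ = κ₁ε₀A₁/d = 1.00 × 8.85×10⁻¹² × 9.32×10⁻³ / 4.34×10⁻³ = 1.90×10⁻¹¹ F.
C₂ = κ₂ε₀A₂/d = 9.60 × 8.85×10⁻¹² × 5.86×10⁻³ / 4.34×10⁻³ = 1.15×10⁻¹⁰ F.
C = C₁ + C₂ = 1.34×10⁻¹⁰ F.

134 pF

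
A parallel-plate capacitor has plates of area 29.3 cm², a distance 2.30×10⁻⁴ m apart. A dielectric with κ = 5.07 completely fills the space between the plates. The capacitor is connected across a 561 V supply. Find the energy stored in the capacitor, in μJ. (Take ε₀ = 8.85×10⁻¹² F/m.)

U ≈ 89.9 μJ

A = 29.3 cm² = 2.93×10⁻³ m².
C = κε₀A/d = 5.07 × 8.85×10⁻¹² × 2.93×10⁻³ / 2.30×10⁻⁴ = 5.72×10⁻¹⁰ F.
U = ½CV² = ½ × 5.72×10⁻¹⁰ × (561)² = 8.99×10⁻⁵ J.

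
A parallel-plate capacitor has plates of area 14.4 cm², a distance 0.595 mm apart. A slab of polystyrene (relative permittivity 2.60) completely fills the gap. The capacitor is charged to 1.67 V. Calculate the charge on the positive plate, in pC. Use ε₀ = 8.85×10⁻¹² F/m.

93.0 pC

A = 14.4 cm² = 1.44×10⁻³ m².
C = κε₀A/d = 2.60 × 8.85×10⁻¹² × 1.44×10⁻³ / 5.95×10⁻⁴ = 5.57×10⁻¹¹ F.
Q = CV = 5.57×10⁻¹¹ × 1.67 = 9.30×10⁻¹¹ C.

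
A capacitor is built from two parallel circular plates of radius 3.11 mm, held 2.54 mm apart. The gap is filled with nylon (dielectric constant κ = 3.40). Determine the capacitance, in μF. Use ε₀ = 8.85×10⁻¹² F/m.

A = π(3.11 mm)² = 3.04×10⁻⁵ m².
C = κε₀A/d = 3.40 × 8.85×10⁻¹² × 3.04×10⁻⁵ / 2.54×10⁻³ = 3.60×10⁻¹³ F.

C ≈ 3.60×10⁻⁷ μF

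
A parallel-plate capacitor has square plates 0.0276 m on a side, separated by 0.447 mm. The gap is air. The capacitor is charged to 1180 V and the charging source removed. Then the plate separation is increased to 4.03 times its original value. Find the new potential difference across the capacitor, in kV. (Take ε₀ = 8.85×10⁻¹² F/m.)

V ≈ 4.76 kV

A = (0.0276 m)² = 7.62×10⁻⁴ m².
Initially C₁ = ε₀A/d = 8.85×10⁻¹² × 7.62×10⁻⁴ / 4.47×10⁻⁴ = 1.51×10⁻¹¹ F.
V₁ = 1.18×10³ V.
Isolated ⇒ Q is held fixed. C₂ = 0.248 C₁ and V = Q/C, so V₂/V₁ = C₁/C₂ = 4.03.
V₂ = 4.03 × 1.18×10³ = 4.76×10³ V.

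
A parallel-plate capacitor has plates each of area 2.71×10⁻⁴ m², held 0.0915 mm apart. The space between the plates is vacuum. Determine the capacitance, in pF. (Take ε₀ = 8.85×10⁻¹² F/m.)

26.2 pF

C = ε₀A/d = 8.85×10⁻¹² × 2.71×10⁻⁴ / 9.15×10⁻⁵ = 2.62×10⁻¹¹ F.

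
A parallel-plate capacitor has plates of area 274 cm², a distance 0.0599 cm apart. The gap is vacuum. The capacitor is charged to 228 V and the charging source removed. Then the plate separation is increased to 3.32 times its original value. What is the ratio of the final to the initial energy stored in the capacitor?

U₂/U₁ ≈ 3.32

Isolated ⇒ Q is held fixed.
C₂ = 0.301 C₁ and U = Q²/(2C), so U₂/U₁ = C₁/C₂ = 3.32.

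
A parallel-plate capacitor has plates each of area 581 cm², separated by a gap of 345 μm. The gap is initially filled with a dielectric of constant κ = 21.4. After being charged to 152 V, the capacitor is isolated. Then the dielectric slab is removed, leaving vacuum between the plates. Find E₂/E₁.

Isolated ⇒ Q is held fixed.
V₂ = Q/C₂ = V₁/0.0467; E = V/d, so E₂/E₁ = (V₂/V₁)(d₁/d₂) = 21.4.

E₂/E₁ ≈ 21.4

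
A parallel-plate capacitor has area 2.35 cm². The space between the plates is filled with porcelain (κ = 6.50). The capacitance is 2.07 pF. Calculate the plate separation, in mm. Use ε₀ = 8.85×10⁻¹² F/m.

A = 2.35 cm² = 2.35×10⁻⁴ m².
d = κε₀A/C = 6.50 × 8.85×10⁻¹² × 2.35×10⁻⁴ / 2.07×10⁻¹² = 6.53×10⁻³ m.

d ≈ 6.53 mm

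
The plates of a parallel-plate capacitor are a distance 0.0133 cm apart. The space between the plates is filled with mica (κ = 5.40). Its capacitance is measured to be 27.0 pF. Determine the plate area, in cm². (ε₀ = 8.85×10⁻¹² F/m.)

A = Cd/(κε₀) = 2.70×10⁻¹¹ × 1.33×10⁻⁴ / (5.40 × 8.85×10⁻¹²) = 7.51×10⁻⁵ m².

0.751 cm²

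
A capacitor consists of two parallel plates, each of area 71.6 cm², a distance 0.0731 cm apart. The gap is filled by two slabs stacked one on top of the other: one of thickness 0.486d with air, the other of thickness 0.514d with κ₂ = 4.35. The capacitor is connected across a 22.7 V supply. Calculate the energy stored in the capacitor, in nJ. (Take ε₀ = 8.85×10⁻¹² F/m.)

A = 71.6 cm² = 7.16×10⁻³ m².
Stacked slabs ⇒ two capacitors in series, each with the full plate area.
C₁ = κ₁ε₀A/d₁ = 1.00 × 8.85×10⁻¹² × 7.16×10⁻³ / 3.55×10⁻⁴ = 1.78×10⁻¹⁰ F.
C₂ = κ₂ε₀A/d₂ = 4.35 × 8.85×10⁻¹² × 7.16×10⁻³ / 3.76×10⁻⁴ = 7.34×10⁻¹⁰ F.
C = (1/C₁ + 1/C₂)⁻¹ = 1.43×10⁻¹⁰ F.
U = ½CV² = ½ × 1.43×10⁻¹⁰ × (22.7)² = 3.70×10⁻⁸ J.

U ≈ 37.0 nJ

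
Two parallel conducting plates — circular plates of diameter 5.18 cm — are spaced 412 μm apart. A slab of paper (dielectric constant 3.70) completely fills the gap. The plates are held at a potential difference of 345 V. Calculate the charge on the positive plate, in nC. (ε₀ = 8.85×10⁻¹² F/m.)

Q ≈ 57.8 nC

A = π(5.18/2 cm)² = 2.11×10⁻³ m².
C = κε₀A/d = 3.70 × 8.85×10⁻¹² × 2.11×10⁻³ / 4.12×10⁻⁴ = 1.67×10⁻¹⁰ F.
Q = CV = 1.67×10⁻¹⁰ × 345 = 5.78×10⁻⁸ C.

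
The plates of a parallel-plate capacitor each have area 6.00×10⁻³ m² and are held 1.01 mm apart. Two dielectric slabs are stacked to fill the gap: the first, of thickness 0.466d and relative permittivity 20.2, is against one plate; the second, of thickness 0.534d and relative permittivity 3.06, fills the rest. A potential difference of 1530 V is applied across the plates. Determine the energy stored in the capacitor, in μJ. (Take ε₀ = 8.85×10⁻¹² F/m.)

311 μJ

Stacked slabs ⇒ two capacitors in series, each with the full plate area.
C₁ = κ₁ε₀A/d₁ = 20.2 × 8.85×10⁻¹² × 6.00×10⁻³ / 4.71×10⁻⁴ = 2.28×10⁻⁹ F.
C₂ = κ₂ε₀A/d₂ = 3.06 × 8.85×10⁻¹² × 6.00×10⁻³ / 5.39×10⁻⁴ = 3.01×10⁻¹⁰ F.
C = (1/C₁ + 1/C₂)⁻¹ = 2.66×10⁻¹⁰ F.
U = ½CV² = ½ × 2.66×10⁻¹⁰ × (1530)² = 3.11×10⁻⁴ J.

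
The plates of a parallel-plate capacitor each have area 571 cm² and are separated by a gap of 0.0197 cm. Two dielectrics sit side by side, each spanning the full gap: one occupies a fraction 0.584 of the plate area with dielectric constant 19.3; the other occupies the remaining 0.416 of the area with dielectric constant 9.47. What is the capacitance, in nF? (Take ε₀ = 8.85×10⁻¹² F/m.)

C ≈ 39.0 nF

A = 571 cm² = 5.71×10⁻² m².
Side-by-side slabs ⇒ two capacitors in parallel, each spanning the full gap.
C₁ = κ₁ε₀A₁/d = 19.3 × 8.85×10⁻¹² × 3.33×10⁻² / 1.97×10⁻⁴ = 2.89×10⁻⁸ F.
C₂ = κ₂ε₀A₂/d = 9.47 × 8.85×10⁻¹² × 2.38×10⁻² / 1.97×10⁻⁴ = 1.01×10⁻⁸ F.
C = C₁ + C₂ = 3.90×10⁻⁸ F.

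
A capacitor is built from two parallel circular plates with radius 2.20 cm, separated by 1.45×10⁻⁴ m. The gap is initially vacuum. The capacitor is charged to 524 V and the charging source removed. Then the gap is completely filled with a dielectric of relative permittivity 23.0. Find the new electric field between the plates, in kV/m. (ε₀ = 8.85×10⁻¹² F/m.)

E ≈ 157 kV/m

A = π(2.20 cm)² = 1.52×10⁻³ m².
Initially C₁ = ε₀A/d = 8.85×10⁻¹² × 1.52×10⁻³ / 1.45×10⁻⁴ = 9.28×10⁻¹¹ F.
E₁ = 3.61×10⁶ V/m.
Isolated ⇒ Q is held fixed. V₂ = Q/C₂ = V₁/23.0; E = V/d, so E₂/E₁ = (V₂/V₁)(d₁/d₂) = 0.0435.
E₂ = 0.0435 × 3.61×10⁶ = 1.57×10⁵ V/m.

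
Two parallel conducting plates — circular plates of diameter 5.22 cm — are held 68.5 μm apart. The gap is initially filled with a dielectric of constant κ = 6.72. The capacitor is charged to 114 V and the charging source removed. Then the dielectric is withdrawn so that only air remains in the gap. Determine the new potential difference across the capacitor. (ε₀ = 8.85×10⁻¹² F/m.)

A = π(5.22/2 cm)² = 2.14×10⁻³ m².
Initially C₁ = κε₀A/d = 6.72 × 8.85×10⁻¹² × 2.14×10⁻³ / 6.85×10⁻⁵ = 1.86×10⁻⁹ F.
V₁ = 1.14×10² V.
Isolated ⇒ Q is held fixed. C₂ = 0.149 C₁ and V = Q/C, so V₂/V₁ = C₁/C₂ = 6.72.
V₂ = 6.72 × 1.14×10² = 7.66×10² V.

0.766 kV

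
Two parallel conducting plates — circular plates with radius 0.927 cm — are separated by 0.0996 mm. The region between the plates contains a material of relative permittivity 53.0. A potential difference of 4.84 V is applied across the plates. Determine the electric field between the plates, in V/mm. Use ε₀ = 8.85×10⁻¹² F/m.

E ≈ 48.6 V/mm

E = V/d = 4.84 / 9.96×10⁻⁵ = 4.86×10⁴ V/m.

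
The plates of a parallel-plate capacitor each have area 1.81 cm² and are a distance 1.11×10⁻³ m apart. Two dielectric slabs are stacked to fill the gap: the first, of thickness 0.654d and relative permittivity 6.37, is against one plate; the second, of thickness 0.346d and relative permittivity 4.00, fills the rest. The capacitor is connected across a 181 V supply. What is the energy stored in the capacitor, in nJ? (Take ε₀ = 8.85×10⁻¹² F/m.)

125 nJ

A = 1.81 cm² = 1.81×10⁻⁴ m².
Stacked slabs ⇒ two capacitors in series, each with the full plate area.
C₁ = κ₁ε₀A/d₁ = 6.37 × 8.85×10⁻¹² × 1.81×10⁻⁴ / 7.26×10⁻⁴ = 1.41×10⁻¹¹ F.
C₂ = κ₂ε₀A/d₂ = 4.00 × 8.85×10⁻¹² × 1.81×10⁻⁴ / 3.84×10⁻⁴ = 1.67×10⁻¹¹ F.
C = (1/C₁ + 1/C₂)⁻¹ = 7.63×10⁻¹² F.
U = ½CV² = ½ × 7.63×10⁻¹² × (181)² = 1.25×10⁻⁷ J.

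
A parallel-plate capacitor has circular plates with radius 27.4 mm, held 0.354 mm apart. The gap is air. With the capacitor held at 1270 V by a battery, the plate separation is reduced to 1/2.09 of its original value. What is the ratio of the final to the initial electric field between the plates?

Battery connected ⇒ V is held fixed.
E = V/d, so E₂/E₁ = d₁/d₂ = 2.09.

2.09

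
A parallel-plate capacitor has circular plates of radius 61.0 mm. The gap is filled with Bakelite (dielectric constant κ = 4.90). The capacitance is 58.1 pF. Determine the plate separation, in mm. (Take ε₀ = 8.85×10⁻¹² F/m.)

8.73 mm

A = π(61.0 mm)² = 1.17×10⁻² m².
d = κε₀A/C = 4.90 × 8.85×10⁻¹² × 1.17×10⁻² / 5.81×10⁻¹¹ = 8.73×10⁻³ m.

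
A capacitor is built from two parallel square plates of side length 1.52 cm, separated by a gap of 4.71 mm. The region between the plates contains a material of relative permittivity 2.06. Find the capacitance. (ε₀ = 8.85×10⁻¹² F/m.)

A = (1.52 cm)² = 2.31×10⁻⁴ m².
C = κε₀A/d = 2.06 × 8.85×10⁻¹² × 2.31×10⁻⁴ / 4.71×10⁻³ = 8.94×10⁻¹³ F.

0.894 pF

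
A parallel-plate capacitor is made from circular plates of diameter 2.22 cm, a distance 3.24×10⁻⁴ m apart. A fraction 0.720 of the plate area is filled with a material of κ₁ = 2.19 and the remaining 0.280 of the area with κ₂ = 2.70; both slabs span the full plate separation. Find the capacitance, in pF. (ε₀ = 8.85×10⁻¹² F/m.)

C ≈ 24.7 pF

A = π(2.22/2 cm)² = 3.87×10⁻⁴ m².
Side-by-side slabs ⇒ two capacitors in parallel, each spanning the full gap.
C₁ = κ₁ε₀A₁/d = 2.19 × 8.85×10⁻¹² × 2.79×10⁻⁴ / 3.24×10⁻⁴ = 1.67×10⁻¹¹ F.
C₂ = κ₂ε₀A₂/d = 2.70 × 8.85×10⁻¹² × 1.08×10⁻⁴ / 3.24×10⁻⁴ = 7.99×10⁻¹² F.
C = C₁ + C₂ = 2.47×10⁻¹¹ F.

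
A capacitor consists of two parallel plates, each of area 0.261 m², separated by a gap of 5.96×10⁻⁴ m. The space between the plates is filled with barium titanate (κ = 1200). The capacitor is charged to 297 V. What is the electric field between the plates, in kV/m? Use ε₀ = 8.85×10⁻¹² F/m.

E = V/d = 297 / 5.96×10⁻⁴ = 4.98×10⁵ V/m.

498 kV/m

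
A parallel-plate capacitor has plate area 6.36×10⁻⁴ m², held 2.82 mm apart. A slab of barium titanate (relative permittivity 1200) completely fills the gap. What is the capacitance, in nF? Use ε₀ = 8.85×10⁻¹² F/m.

C ≈ 2.40 nF

C = κε₀A/d = 1200 × 8.85×10⁻¹² × 6.36×10⁻⁴ / 2.82×10⁻³ = 2.40×10⁻⁹ F.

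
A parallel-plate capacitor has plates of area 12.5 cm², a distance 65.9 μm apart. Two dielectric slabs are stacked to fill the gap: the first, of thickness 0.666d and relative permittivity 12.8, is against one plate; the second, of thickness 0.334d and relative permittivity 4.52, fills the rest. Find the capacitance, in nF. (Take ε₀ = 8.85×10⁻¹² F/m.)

A = 12.5 cm² = 1.25×10⁻³ m².
Stacked slabs ⇒ two capacitors in series, each with the full plate area.
C₁ = κ₁ε₀A/d₁ = 12.8 × 8.85×10⁻¹² × 1.25×10⁻³ / 4.39×10⁻⁵ = 3.23×10⁻⁹ F.
C₂ = κ₂ε₀A/d₂ = 4.52 × 8.85×10⁻¹² × 1.25×10⁻³ / 2.20×10⁻⁵ = 2.27×10⁻⁹ F.
C = (1/C₁ + 1/C₂)⁻¹ = 1.33×10⁻⁹ F.

1.33 nF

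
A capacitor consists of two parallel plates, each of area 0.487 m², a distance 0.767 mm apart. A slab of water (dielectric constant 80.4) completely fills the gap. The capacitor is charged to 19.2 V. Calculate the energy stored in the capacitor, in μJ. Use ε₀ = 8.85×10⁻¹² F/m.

83.3 μJ

C = κε₀A/d = 80.4 × 8.85×10⁻¹² × 0.487 / 7.67×10⁻⁴ = 4.52×10⁻⁷ F.
U = ½CV² = ½ × 4.52×10⁻⁷ × (19.2)² = 8.33×10⁻⁵ J.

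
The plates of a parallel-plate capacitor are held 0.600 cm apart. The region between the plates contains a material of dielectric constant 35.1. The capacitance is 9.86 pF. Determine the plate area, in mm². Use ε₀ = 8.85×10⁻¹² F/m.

A ≈ 190 mm²

A = Cd/(κε₀) = 9.86×10⁻¹² × 6.00×10⁻³ / (35.1 × 8.85×10⁻¹²) = 1.90×10⁻⁴ m².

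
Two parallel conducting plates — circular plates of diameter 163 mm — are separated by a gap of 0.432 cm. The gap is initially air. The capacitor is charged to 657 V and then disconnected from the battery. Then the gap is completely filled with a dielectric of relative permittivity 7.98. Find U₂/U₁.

0.125

Isolated ⇒ Q is held fixed.
C₂ = 7.98 C₁ and U = Q²/(2C), so U₂/U₁ = C₁/C₂ = 0.125.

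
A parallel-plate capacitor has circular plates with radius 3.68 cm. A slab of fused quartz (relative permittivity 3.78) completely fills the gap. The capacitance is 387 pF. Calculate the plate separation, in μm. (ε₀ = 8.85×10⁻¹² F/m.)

A = π(3.68 cm)² = 4.25×10⁻³ m².
d = κε₀A/C = 3.78 × 8.85×10⁻¹² × 4.25×10⁻³ / 3.87×10⁻¹⁰ = 3.68×10⁻⁴ m.

d ≈ 368 μm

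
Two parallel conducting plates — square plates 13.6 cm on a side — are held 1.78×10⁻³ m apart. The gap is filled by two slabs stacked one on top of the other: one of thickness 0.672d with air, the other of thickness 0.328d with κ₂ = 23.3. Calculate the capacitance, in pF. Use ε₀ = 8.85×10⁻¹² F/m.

A = (13.6 cm)² = 1.85×10⁻² m².
Stacked slabs ⇒ two capacitors in series, each with the full plate area.
C₁ = κ₁ε₀A/d₁ = 1.00 × 8.85×10⁻¹² × 1.85×10⁻² / 1.20×10⁻³ = 1.37×10⁻¹⁰ F.
C₂ = κ₂ε₀A/d₂ = 23.3 × 8.85×10⁻¹² × 1.85×10⁻² / 5.84×10⁻⁴ = 6.53×10⁻⁹ F.
C = (1/C₁ + 1/C₂)⁻¹ = 1.34×10⁻¹⁰ F.

C ≈ 134 pF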